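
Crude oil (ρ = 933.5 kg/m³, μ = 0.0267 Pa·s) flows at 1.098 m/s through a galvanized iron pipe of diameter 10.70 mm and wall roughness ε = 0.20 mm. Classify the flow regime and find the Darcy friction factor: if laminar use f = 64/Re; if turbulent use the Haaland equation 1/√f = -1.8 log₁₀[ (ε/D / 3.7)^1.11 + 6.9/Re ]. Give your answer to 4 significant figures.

Re = ρVD/μ = 933.5·1.098·0.0107/0.0267 = 410.8.
Re < 2300 → laminar, so f = 64/Re = 0.1558 (roughness is irrelevant in laminar flow).

f ≈ 0.1558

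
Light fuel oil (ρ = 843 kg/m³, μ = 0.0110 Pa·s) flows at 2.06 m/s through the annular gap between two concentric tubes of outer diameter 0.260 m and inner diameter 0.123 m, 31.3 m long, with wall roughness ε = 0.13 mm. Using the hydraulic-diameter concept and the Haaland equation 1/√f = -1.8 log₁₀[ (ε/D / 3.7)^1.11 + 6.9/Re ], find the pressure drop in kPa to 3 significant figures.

ΔP ≈ 11.1 kPa

Hydraulic diameter D_h = 4A/P = D_o - D_i = 0.26 - 0.123 = 0.137 m.
Re = ρVD_h/μ = 843·2.06·0.137/0.011 = 2.163e+04.
ε/D_h = 0.00013/0.137 = 0.000949; Haaland gives 1/√f = -1.8 log₁₀[0.000103+0.000319] = 6.074, so f = 0.02711.
ΔP = f(L/D_h)(ρV²/2) = 0.02711·31.3/0.137·1789 = 1.108e+04 Pa.
ΔP = 11.1 kPa.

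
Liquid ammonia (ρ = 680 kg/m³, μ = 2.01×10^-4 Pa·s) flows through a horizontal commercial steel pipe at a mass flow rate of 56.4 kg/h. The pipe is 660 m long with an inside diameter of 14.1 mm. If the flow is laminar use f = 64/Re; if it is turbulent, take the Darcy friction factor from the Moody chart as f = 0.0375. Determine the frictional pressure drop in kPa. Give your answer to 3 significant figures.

ṁ = 56.4 kg/h = 56.4/3600 = 0.01567 kg/s.
A = πD²/4 = π(0.0141)²/4 = 0.0001561 m²; mean velocity V = ṁ/(ρA) = 0.01567/(680 · 0.0001561) = 0.1476 m/s.
Reynolds number Re = ρVD/μ = 680 · 0.1476 · 0.0141 / 0.000201 = 7038.
Re > 4000 → turbulent; use the Moody-chart value f = 0.0375.
Darcy-Weisbach: ΔP = f(L/D)(ρV²/2) = 0.0375·(660/0.0141)·(680·0.1476²/2) = 0.0375·4.681e+04·7.402 = 1.299e+04 Pa.
ΔP = 1.299e+04 Pa = 13.0 kPa.

ΔP ≈ 13.0 kPa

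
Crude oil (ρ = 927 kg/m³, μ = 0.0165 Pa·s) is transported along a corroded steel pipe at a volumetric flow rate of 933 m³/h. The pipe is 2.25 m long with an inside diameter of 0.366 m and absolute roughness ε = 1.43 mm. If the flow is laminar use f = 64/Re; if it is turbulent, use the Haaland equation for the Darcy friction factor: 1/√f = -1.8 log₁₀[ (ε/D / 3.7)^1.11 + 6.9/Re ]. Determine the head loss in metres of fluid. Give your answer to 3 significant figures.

h_f ≈ 0.0574 m

Q = 933 m³/h = 933/3600 = 0.2592 m³/s.
Cross-sectional area A = πD²/4 = π(0.366)²/4 = 0.1052 m²; mean velocity V = Q/A = 0.2592/0.1052 = 2.463 m/s.
Reynolds number Re = ρVD/μ = 927 · 2.463 · 0.366 / 0.0165 = 5.065e+04.
Re > 4000 → turbulent. Relative roughness ε/D = 0.00143/0.366 = 0.00391. Haaland: 1/√f = -1.8 log₁₀[(0.00391/3.7)^1.11 + 6.9/5.065e+04] = -1.8 log₁₀[0.000497 + 0.000136] = 5.757, so f = 0.03017.
Darcy-Weisbach: ΔP = f(L/D)(ρV²/2) = 0.03017·(2.25/0.366)·(927·2.463²/2) = 0.03017·6.148·2813 = 521.6 Pa.
Head loss h_f = ΔP/(ρg) = 521.6/(927·9.81) = 0.0574 m.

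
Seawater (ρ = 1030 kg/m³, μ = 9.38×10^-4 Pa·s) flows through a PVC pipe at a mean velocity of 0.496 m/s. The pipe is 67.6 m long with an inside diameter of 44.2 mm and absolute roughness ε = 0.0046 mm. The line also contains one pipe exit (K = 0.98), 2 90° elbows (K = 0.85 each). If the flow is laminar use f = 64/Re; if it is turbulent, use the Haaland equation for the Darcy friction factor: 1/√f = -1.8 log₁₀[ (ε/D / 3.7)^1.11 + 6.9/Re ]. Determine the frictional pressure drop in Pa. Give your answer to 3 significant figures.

Reynolds number Re = ρVD/μ = 1030 · 0.496 · 0.0442 / 0.000938 = 2.407e+04.
Re > 4000 → turbulent. Relative roughness ε/D = 4.6e-06/0.0442 = 0.000104. Haaland: 1/√f = -1.8 log₁₀[(0.000104/3.7)^1.11 + 6.9/2.407e+04] = -1.8 log₁₀[8.88e-06 + 0.000287] = 6.353, so f = 0.02478.
Total minor-loss coefficient ΣK = 1·0.98 + 2·0.85 = 2.68.
ΔP = [f·L/D + ΣK]·(ρV²/2) = [0.02478·67.6/0.0442 + 2.68]·(1030·0.496²/2) = [37.89 + 2.68]·126.7 = 5141 Pa.

ΔP ≈ 5140 Pa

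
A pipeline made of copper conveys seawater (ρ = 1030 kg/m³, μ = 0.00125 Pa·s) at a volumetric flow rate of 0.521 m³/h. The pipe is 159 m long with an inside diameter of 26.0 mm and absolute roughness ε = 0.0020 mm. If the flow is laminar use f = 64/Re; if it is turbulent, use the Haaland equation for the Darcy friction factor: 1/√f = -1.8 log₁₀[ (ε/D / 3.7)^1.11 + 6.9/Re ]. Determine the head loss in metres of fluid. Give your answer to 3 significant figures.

h_f ≈ 0.835 m

Q = 0.521 m³/h = 0.521/3600 = 0.0001447 m³/s.
Cross-sectional area A = πD²/4 = π(0.026)²/4 = 0.0005309 m²; mean velocity V = Q/A = 0.0001447/0.0005309 = 0.2726 m/s.
Reynolds number Re = ρVD/μ = 1030 · 0.2726 · 0.026 / 0.00125 = 5840.
Re > 4000 → turbulent. Relative roughness ε/D = 2e-06/0.026 = 7.69e-05. Haaland: 1/√f = -1.8 log₁₀[(7.69e-05/3.7)^1.11 + 6.9/5840] = -1.8 log₁₀[6.35e-06 + 0.00118] = 5.265, so f = 0.03607.
Darcy-Weisbach: ΔP = f(L/D)(ρV²/2) = 0.03607·(159/0.026)·(1030·0.2726²/2) = 0.03607·6115·38.27 = 8440 Pa.
Head loss h_f = ΔP/(ρg) = 8440/(1030·9.81) = 0.835 m.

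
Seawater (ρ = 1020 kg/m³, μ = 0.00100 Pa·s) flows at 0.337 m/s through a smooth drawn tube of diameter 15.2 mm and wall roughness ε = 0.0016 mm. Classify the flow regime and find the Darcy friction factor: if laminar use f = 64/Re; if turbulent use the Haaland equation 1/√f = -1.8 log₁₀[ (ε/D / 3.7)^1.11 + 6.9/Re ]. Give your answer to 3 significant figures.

f ≈ 0.0373

Re = ρVD/μ = 1020·0.337·0.0152/0.001 = 5225.
Re > 4000 → turbulent. ε/D = 1.6e-06/0.0152 = 0.000105; Haaland: 1/√f = -1.8 log₁₀[9e-06 + 0.00132] = 5.177, so f = 0.03731.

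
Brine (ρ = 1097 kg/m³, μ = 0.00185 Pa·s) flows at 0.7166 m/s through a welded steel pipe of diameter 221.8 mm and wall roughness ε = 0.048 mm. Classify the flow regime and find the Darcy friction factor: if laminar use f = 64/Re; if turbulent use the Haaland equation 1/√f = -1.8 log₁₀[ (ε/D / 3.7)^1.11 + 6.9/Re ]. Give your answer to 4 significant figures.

f ≈ 0.01900

Re = ρVD/μ = 1097·0.7166·0.2218/0.00185 = 9.425e+04.
Re > 4000 → turbulent. ε/D = 4.8e-05/0.2218 = 0.000216; Haaland: 1/√f = -1.8 log₁₀[2e-05 + 7.32e-05] = 7.255, so f = 0.019.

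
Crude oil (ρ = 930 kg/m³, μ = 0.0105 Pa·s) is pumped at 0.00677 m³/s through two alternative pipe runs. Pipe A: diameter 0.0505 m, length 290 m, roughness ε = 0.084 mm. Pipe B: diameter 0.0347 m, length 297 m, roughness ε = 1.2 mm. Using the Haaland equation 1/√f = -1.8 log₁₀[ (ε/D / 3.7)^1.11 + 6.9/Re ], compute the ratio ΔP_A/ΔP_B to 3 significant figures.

ΔP_A/ΔP_B ≈ 0.0731

Pipe A: V = Q/A = 0.00677/0.002003 = 3.38 m/s; Re = 1.512e+04; ε/D = 0.00166; Haaland → f = 0.03037; ΔP_A = f(L/D)(ρV²/2) = 9.266e+05 Pa.
Pipe B: V = Q/A = 0.00677/0.0009457 = 7.159 m/s; Re = 2.2e+04; ε/D = 0.0346; Haaland → f = 0.06213; ΔP_B = f(L/D)(ρV²/2) = 1.267e+07 Pa.
ΔP_A/ΔP_B = 9.266e+05/1.267e+07 = 0.0731.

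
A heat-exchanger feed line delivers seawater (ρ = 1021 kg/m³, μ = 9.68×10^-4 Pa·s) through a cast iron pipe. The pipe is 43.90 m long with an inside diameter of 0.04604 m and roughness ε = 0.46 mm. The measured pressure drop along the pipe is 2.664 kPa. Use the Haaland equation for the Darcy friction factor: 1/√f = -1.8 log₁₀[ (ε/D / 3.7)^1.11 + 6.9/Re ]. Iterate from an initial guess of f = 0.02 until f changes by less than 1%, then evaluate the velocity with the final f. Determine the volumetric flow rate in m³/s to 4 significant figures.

Rearranging Darcy-Weisbach: V = √(2·ΔP·D/(f·L·ρ)). With ε/D = 0.00046/0.04604 = 0.00999, iterate starting from f = 0.02:
  f = 0.02 → V = √(2·2664·0.04604/(0.02·43.9·1021)) = 0.5231 m/s; Re = ρVD/μ = 2.54e+04; f → 0.04009
  f = 0.04009 → V = 0.3695 m/s; Re = 1.794e+04; f → 0.04092
  f = 0.04092 → V = 0.3657 m/s; Re = 1.776e+04; f → 0.04095
Converged (Δf/f < 1%). With the final f = 0.04095: V = √(2·2664·0.04604/(0.04095·43.9·1021)) = 0.3656 m/s.
Q = V·A = 0.3656·(π/4·0.04604²) = 0.0006086 m³/s = 6.086×10^-4 m³/s.

Q ≈ 6.086×10^-4 m³/s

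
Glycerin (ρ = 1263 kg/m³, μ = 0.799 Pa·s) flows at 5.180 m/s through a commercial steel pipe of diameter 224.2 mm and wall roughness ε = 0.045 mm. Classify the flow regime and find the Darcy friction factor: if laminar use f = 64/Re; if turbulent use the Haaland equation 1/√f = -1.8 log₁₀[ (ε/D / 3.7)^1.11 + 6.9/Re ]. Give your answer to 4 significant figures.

f ≈ 0.03486

Re = ρVD/μ = 1263·5.18·0.2242/0.799 = 1836.
Re < 2300 → laminar, so f = 64/Re = 0.03486 (roughness is irrelevant in laminar flow).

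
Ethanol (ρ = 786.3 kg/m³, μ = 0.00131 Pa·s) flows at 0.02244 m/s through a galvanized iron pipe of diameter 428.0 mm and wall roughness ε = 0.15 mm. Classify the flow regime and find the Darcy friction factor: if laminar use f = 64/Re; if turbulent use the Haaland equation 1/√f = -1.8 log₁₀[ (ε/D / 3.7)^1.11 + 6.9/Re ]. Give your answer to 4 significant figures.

f ≈ 0.03646

Re = ρVD/μ = 786.3·0.02244·0.428/0.00131 = 5765.
Re > 4000 → turbulent. ε/D = 0.00015/0.428 = 0.00035; Haaland: 1/√f = -1.8 log₁₀[3.42e-05 + 0.0012] = 5.237, so f = 0.03646.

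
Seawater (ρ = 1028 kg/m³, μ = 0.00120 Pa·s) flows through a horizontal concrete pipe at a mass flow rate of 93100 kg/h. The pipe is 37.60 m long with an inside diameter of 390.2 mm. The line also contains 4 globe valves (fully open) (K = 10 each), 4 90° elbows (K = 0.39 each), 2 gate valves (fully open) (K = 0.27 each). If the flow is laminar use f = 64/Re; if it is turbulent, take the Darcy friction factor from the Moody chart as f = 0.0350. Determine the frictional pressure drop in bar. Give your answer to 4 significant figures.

ṁ = 93100 kg/h = 93100/3600 = 25.86 kg/s.
A = πD²/4 = π(0.3902)²/4 = 0.1196 m²; mean velocity V = ṁ/(ρA) = 25.86/(1028 · 0.1196) = 0.2104 m/s.
Reynolds number Re = ρVD/μ = 1028 · 0.2104 · 0.3902 / 0.0012 = 7.032e+04.
Re > 4000 → turbulent; use the Moody-chart value f = 0.0350.
Total minor-loss coefficient ΣK = 4·10 + 4·0.39 + 2·0.27 = 42.1.
ΔP = [f·L/D + ΣK]·(ρV²/2) = [0.035·37.6/0.3902 + 42.1]·(1028·0.2104²/2) = [3.373 + 42.1]·22.75 = 1034 Pa.
ΔP = 1034 Pa = 0.01034 bar.

ΔP ≈ 0.01034 bar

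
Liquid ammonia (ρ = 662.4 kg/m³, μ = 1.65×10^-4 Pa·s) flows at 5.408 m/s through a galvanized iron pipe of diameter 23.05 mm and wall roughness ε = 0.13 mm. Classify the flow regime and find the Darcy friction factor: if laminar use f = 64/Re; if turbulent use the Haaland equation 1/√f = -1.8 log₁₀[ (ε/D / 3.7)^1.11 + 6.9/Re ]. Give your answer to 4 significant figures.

Re = ρVD/μ = 662.4·5.408·0.02305/0.000165 = 5.004e+05.
Re > 4000 → turbulent. ε/D = 0.00013/0.02305 = 0.00564; Haaland: 1/√f = -1.8 log₁₀[0.000747 + 1.38e-05] = 5.614, so f = 0.03173.

f ≈ 0.03173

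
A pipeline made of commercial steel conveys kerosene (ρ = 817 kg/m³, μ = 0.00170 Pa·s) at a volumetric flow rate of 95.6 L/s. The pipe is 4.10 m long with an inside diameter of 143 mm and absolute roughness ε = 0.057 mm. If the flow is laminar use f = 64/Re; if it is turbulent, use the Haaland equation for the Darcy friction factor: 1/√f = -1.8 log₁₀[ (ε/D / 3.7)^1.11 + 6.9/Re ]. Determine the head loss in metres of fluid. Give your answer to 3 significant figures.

h_f ≈ 0.885 m

Q = 95.6 L/s = 95.6/1000 = 0.0956 m³/s.
Cross-sectional area A = πD²/4 = π(0.143)²/4 = 0.01606 m²; mean velocity V = Q/A = 0.0956/0.01606 = 5.952 m/s.
Reynolds number Re = ρVD/μ = 817 · 5.952 · 0.143 / 0.0017 = 4.091e+05.
Re > 4000 → turbulent. Relative roughness ε/D = 5.7e-05/0.143 = 0.000399. Haaland: 1/√f = -1.8 log₁₀[(0.000399/3.7)^1.11 + 6.9/4.091e+05] = -1.8 log₁₀[3.94e-05 + 1.69e-05] = 7.649, so f = 0.01709.
Darcy-Weisbach: ΔP = f(L/D)(ρV²/2) = 0.01709·(4.1/0.143)·(817·5.952²/2) = 0.01709·28.67·1.447e+04 = 7093 Pa.
Head loss h_f = ΔP/(ρg) = 7093/(817·9.81) = 0.885 m.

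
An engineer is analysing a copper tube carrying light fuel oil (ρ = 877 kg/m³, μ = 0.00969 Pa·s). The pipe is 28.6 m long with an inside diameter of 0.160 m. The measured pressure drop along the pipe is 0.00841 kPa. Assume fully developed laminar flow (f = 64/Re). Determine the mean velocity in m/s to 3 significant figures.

V ≈ 0.0243 m/s

For laminar flow, f = 64/Re with Re = ρVD/μ, so Darcy-Weisbach reduces to ΔP = 32μLV/D². Solving for V: V = ΔP·D²/(32μL) = 8.41·(0.16)²/(32·0.00969·28.6) = 0.02428 m/s.
Check: Re = ρVD/μ = 877·0.02428·0.16/0.00969 = 351.6 < 2300, so the laminar assumption holds.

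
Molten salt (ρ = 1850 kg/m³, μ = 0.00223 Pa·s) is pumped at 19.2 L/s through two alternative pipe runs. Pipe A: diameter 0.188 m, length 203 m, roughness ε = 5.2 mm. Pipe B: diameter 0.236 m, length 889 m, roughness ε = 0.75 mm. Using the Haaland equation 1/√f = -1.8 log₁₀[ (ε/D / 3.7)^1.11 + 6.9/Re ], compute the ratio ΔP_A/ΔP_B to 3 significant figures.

ΔP_A/ΔP_B ≈ 1.42

Pipe A: V = Q/A = 0.0192/0.02776 = 0.6917 m/s; Re = 1.079e+05; ε/D = 0.0277; Haaland → f = 0.0557; ΔP_A = f(L/D)(ρV²/2) = 2.662e+04 Pa.
Pipe B: V = Q/A = 0.0192/0.04374 = 0.4389 m/s; Re = 8.593e+04; ε/D = 0.00318; Haaland → f = 0.02795; ΔP_B = f(L/D)(ρV²/2) = 1.876e+04 Pa.
ΔP_A/ΔP_B = 2.662e+04/1.876e+04 = 1.42.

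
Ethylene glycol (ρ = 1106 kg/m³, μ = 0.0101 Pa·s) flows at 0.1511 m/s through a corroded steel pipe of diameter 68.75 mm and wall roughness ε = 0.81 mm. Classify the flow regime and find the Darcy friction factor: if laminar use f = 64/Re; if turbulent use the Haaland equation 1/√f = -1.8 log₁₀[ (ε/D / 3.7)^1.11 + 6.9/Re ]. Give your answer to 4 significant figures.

Re = ρVD/μ = 1106·0.1511·0.06875/0.0101 = 1138.
Re < 2300 → laminar, so f = 64/Re = 0.05626 (roughness is irrelevant in laminar flow).

f ≈ 0.05626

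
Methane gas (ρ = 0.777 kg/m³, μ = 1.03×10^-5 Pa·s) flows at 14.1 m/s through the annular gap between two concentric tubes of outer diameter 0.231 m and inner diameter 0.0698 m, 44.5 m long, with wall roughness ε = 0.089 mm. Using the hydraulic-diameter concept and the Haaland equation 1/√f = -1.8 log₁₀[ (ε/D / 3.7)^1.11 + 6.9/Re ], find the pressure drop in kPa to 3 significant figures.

ΔP ≈ 0.408 kPa

Hydraulic diameter D_h = 4A/P = D_o - D_i = 0.231 - 0.0698 = 0.1612 m.
Re = ρVD_h/μ = 0.777·14.1·0.1612/1.03e-05 = 1.715e+05.
ε/D_h = 8.9e-05/0.1612 = 0.000552; Haaland gives 1/√f = -1.8 log₁₀[5.66e-05+4.02e-05] = 7.225, so f = 0.01916.
ΔP = f(L/D_h)(ρV²/2) = 0.01916·44.5/0.1612·77.24 = 408.5 Pa.
ΔP = 0.408 kPa.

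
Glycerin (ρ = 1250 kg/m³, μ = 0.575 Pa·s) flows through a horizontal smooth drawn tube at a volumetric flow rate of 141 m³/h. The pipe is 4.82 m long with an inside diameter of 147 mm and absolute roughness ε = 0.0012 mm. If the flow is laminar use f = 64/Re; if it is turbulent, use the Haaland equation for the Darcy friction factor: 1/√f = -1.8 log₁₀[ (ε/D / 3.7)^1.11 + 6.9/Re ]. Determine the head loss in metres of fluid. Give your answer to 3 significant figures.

Q = 141 m³/h = 141/3600 = 0.03917 m³/s.
Cross-sectional area A = πD²/4 = π(0.147)²/4 = 0.01697 m²; mean velocity V = Q/A = 0.03917/0.01697 = 2.308 m/s.
Reynolds number Re = ρVD/μ = 1250 · 2.308 · 0.147 / 0.575 = 737.5.
Re < 2300 → laminar flow, so f = 64/Re = 64/737.5 = 0.08678 (the turbulent correlation is not needed).
Darcy-Weisbach: ΔP = f(L/D)(ρV²/2) = 0.08678·(4.82/0.147)·(1250·2.308²/2) = 0.08678·32.79·3329 = 9472 Pa.
Head loss h_f = ΔP/(ρg) = 9472/(1250·9.81) = 0.772 m.

h_f ≈ 0.772 m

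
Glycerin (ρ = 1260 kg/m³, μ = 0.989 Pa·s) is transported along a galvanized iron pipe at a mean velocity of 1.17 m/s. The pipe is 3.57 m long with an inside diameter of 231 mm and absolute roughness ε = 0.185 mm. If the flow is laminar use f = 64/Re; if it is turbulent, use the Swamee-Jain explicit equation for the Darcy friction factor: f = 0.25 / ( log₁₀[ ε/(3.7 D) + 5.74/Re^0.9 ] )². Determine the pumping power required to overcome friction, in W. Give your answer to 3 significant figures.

Reynolds number Re = ρVD/μ = 1260 · 1.17 · 0.231 / 0.989 = 344.3.
Re < 2300 → laminar flow, so f = 64/Re = 64/344.3 = 0.1859 (the turbulent correlation is not needed).
Darcy-Weisbach: ΔP = f(L/D)(ρV²/2) = 0.1859·(3.57/0.231)·(1260·1.17²/2) = 0.1859·15.45·862.4 = 2477 Pa.
Q = V·A = 1.17·0.04191 = 0.04903 m³/s.
Pumping power P = QΔP = 0.04903·2477 = 121.5 W = 121 W.

P ≈ 121 W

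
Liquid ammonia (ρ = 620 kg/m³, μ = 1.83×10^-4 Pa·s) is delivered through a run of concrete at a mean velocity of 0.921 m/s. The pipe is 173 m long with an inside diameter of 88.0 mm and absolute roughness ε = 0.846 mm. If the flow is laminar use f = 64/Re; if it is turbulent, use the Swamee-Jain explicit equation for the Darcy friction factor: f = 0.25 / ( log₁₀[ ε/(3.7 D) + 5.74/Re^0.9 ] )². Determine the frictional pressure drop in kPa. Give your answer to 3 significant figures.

Reynolds number Re = ρVD/μ = 620 · 0.921 · 0.088 / 0.000183 = 2.746e+05.
Re > 4000 → turbulent. Relative roughness ε/D = 0.000846/0.088 = 0.00961. Swamee-Jain: f = 0.25/(log₁₀[0.00961/3.7 + 5.74/2.746e+05^0.9])² = 0.25/(log₁₀[0.0026 + 7.31e-05])² = 0.25/(-2.573)² = 0.03775.
Darcy-Weisbach: ΔP = f(L/D)(ρV²/2) = 0.03775·(173/0.088)·(620·0.921²/2) = 0.03775·1966·263 = 1.952e+04 Pa.
ΔP = 1.952e+04 Pa = 19.5 kPa.

ΔP ≈ 19.5 kPa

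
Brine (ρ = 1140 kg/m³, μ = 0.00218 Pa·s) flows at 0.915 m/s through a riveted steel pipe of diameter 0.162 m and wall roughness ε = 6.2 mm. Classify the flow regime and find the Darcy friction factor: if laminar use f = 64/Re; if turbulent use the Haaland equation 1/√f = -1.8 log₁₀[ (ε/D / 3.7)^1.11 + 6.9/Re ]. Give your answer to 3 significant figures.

f ≈ 0.0639

Re = ρVD/μ = 1140·0.915·0.162/0.00218 = 7.751e+04.
Re > 4000 → turbulent. ε/D = 0.0062/0.162 = 0.0383; Haaland: 1/√f = -1.8 log₁₀[0.00626 + 8.9e-05] = 3.956, so f = 0.06391.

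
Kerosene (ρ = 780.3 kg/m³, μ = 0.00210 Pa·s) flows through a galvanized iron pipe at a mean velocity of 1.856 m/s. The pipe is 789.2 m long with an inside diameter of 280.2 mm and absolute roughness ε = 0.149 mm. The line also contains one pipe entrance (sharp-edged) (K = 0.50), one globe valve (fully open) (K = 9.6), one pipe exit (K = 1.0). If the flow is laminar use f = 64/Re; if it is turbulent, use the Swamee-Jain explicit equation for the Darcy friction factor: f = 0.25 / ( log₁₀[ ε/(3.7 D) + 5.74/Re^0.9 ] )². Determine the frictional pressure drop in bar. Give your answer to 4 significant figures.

Reynolds number Re = ρVD/μ = 780.3 · 1.856 · 0.2802 / 0.0021 = 1.932e+05.
Re > 4000 → turbulent. Relative roughness ε/D = 0.000149/0.2802 = 0.000532. Swamee-Jain: f = 0.25/(log₁₀[0.000532/3.7 + 5.74/1.932e+05^0.9])² = 0.25/(log₁₀[0.000144 + 0.0001])² = 0.25/(-3.613)² = 0.01916.
Total minor-loss coefficient ΣK = 1·0.5 + 1·9.6 + 1·1 = 11.1.
ΔP = [f·L/D + ΣK]·(ρV²/2) = [0.01916·789.2/0.2802 + 11.1]·(780.3·1.856²/2) = [53.96 + 11.1]·1344 = 8.743e+04 Pa.
ΔP = 8.743e+04 Pa = 0.8743 bar.

ΔP ≈ 0.8743 bar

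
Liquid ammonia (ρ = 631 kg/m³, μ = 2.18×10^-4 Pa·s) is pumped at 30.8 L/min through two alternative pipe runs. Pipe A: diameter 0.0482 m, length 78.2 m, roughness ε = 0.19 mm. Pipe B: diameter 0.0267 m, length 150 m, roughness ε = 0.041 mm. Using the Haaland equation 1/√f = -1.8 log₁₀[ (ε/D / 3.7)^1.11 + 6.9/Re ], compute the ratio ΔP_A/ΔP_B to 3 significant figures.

Pipe A: V = Q/A = 0.0005133/0.001825 = 0.2813 m/s; Re = 3.925e+04; ε/D = 0.00394; Haaland → f = 0.03073; ΔP_A = f(L/D)(ρV²/2) = 1245 Pa.
Pipe B: V = Q/A = 0.0005133/0.0005599 = 0.9168 m/s; Re = 7.086e+04; ε/D = 0.00154; Haaland → f = 0.02431; ΔP_B = f(L/D)(ρV²/2) = 3.622e+04 Pa.
ΔP_A/ΔP_B = 1245/3.622e+04 = 0.0344.

ΔP_A/ΔP_B ≈ 0.0344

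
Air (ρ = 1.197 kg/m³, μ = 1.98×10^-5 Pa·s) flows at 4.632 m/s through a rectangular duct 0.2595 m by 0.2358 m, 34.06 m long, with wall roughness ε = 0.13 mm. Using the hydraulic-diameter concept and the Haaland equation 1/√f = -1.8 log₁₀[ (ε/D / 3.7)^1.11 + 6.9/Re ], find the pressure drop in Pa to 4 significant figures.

ΔP ≈ 37.55 Pa

Hydraulic diameter D_h = 4A/P = 4·(0.2595·0.2358)/(2·(0.2595+0.2358)) = 0.2448/0.9906 = 0.2471 m.
Re = ρVD_h/μ = 1.197·4.632·0.2471/1.98e-05 = 6.919e+04.
ε/D_h = 0.00013/0.2471 = 0.000526; Haaland gives 1/√f = -1.8 log₁₀[5.37e-05+9.97e-05] = 6.866, so f = 0.02122.
ΔP = f(L/D_h)(ρV²/2) = 0.02122·34.06/0.2471·12.84 = 37.55 Pa.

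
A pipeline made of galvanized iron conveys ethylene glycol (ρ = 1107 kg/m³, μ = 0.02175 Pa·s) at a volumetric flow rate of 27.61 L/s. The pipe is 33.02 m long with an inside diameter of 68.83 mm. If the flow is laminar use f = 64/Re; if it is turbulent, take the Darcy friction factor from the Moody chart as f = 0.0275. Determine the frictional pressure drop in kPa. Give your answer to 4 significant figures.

Q = 27.61 L/s = 27.61/1000 = 0.02761 m³/s.
Cross-sectional area A = πD²/4 = π(0.06883)²/4 = 0.003721 m²; mean velocity V = Q/A = 0.02761/0.003721 = 7.42 m/s.
Reynolds number Re = ρVD/μ = 1107 · 7.42 · 0.06883 / 0.0217 = 2.599e+04.
Re > 4000 → turbulent; use the Moody-chart value f = 0.0275.
Darcy-Weisbach: ΔP = f(L/D)(ρV²/2) = 0.0275·(33.02/0.06883)·(1107·7.42²/2) = 0.0275·479.7·3.048e+04 = 4.021e+05 Pa.
ΔP = 4.021e+05 Pa = 402.1 kPa.

ΔP ≈ 402.1 kPa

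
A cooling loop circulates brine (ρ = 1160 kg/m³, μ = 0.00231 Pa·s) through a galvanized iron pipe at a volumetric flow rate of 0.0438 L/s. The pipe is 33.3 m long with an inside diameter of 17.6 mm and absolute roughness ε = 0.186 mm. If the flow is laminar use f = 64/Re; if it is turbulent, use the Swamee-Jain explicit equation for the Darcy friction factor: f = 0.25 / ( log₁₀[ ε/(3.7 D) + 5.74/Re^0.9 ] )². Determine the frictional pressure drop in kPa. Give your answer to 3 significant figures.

Q = 0.0438 L/s = 0.0438/1000 = 4.38e-05 m³/s.
Cross-sectional area A = πD²/4 = π(0.0176)²/4 = 0.0002433 m²; mean velocity V = Q/A = 4.38e-05/0.0002433 = 0.18 m/s.
Reynolds number Re = ρVD/μ = 1160 · 0.18 · 0.0176 / 0.00231 = 1591.
Re < 2300 → laminar flow, so f = 64/Re = 64/1591 = 0.04022 (the turbulent correlation is not needed).
Darcy-Weisbach: ΔP = f(L/D)(ρV²/2) = 0.04022·(33.3/0.0176)·(1160·0.18²/2) = 0.04022·1892·18.8 = 1431 Pa.
ΔP = 1431 Pa = 1.43 kPa.

ΔP ≈ 1.43 kPa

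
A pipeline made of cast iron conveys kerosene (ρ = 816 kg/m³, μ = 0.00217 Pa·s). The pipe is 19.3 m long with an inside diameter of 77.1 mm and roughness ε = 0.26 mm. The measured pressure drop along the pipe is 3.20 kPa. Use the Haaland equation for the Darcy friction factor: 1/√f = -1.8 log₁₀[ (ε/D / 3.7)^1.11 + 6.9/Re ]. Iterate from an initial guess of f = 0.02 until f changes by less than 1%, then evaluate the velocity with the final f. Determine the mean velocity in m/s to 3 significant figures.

V ≈ 1.01 m/s

Rearranging Darcy-Weisbach: V = √(2·ΔP·D/(f·L·ρ)). With ε/D = 0.00026/0.0771 = 0.00337, iterate starting from f = 0.02:
  f = 0.02 → V = √(2·3200·0.0771/(0.02·19.3·816)) = 1.252 m/s; Re = ρVD/μ = 3.629e+04; f → 0.02989
  f = 0.02989 → V = 1.024 m/s; Re = 2.968e+04; f → 0.03044
  f = 0.03044 → V = 1.015 m/s; Re = 2.941e+04; f → 0.03047
Converged (Δf/f < 1%). With the final f = 0.03047: V = √(2·3200·0.0771/(0.03047·19.3·816)) = 1.014 m/s.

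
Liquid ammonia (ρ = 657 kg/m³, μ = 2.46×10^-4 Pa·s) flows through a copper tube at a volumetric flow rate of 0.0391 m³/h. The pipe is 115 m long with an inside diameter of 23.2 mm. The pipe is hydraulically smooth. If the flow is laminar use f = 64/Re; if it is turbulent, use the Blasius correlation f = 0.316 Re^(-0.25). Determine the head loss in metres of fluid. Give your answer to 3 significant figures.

h_f ≈ 0.00670 m

Q = 0.0391 m³/h = 0.0391/3600 = 1.086e-05 m³/s.
Cross-sectional area A = πD²/4 = π(0.0232)²/4 = 0.0004227 m²; mean velocity V = Q/A = 1.086e-05/0.0004227 = 0.02569 m/s.
Reynolds number Re = ρVD/μ = 657 · 0.02569 · 0.0232 / 0.000246 = 1592.
Re < 2300 → laminar flow, so f = 64/Re = 64/1592 = 0.0402 (the turbulent correlation is not needed).
Darcy-Weisbach: ΔP = f(L/D)(ρV²/2) = 0.0402·(115/0.0232)·(657·0.02569²/2) = 0.0402·4957·0.2168 = 43.21 Pa.
Head loss h_f = ΔP/(ρg) = 43.21/(657·9.81) = 0.00670 m.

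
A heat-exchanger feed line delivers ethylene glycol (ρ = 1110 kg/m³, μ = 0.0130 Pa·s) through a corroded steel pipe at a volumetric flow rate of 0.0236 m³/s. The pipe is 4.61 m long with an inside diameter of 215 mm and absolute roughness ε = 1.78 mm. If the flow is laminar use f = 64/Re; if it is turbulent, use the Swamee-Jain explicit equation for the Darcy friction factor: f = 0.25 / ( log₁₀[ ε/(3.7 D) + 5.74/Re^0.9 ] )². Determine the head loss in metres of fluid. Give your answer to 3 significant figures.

Cross-sectional area A = πD²/4 = π(0.215)²/4 = 0.03631 m²; mean velocity V = Q/A = 0.0236/0.03631 = 0.65 m/s.
Reynolds number Re = ρVD/μ = 1110 · 0.65 · 0.215 / 0.013 = 1.193e+04.
Re > 4000 → turbulent. Relative roughness ε/D = 0.00178/0.215 = 0.00828. Swamee-Jain: f = 0.25/(log₁₀[0.00828/3.7 + 5.74/1.193e+04^0.9])² = 0.25/(log₁₀[0.00224 + 0.00123])² = 0.25/(-2.46)² = 0.04131.
Darcy-Weisbach: ΔP = f(L/D)(ρV²/2) = 0.04131·(4.61/0.215)·(1110·0.65²/2) = 0.04131·21.44·234.5 = 207.7 Pa.
Head loss h_f = ΔP/(ρg) = 207.7/(1110·9.81) = 0.0191 m.

h_f ≈ 0.0191 m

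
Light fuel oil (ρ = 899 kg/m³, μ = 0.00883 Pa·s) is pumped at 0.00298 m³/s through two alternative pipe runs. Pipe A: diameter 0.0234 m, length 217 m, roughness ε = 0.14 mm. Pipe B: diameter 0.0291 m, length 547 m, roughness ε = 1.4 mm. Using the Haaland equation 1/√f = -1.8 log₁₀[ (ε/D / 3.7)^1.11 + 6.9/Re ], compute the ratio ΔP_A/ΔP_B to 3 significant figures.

ΔP_A/ΔP_B ≈ 0.593

Pipe A: V = Q/A = 0.00298/0.0004301 = 6.929 m/s; Re = 1.651e+04; ε/D = 0.00598; Haaland → f = 0.03632; ΔP_A = f(L/D)(ρV²/2) = 7.269e+06 Pa.
Pipe B: V = Q/A = 0.00298/0.0006651 = 4.481 m/s; Re = 1.327e+04; ε/D = 0.0481; Haaland → f = 0.07229; ΔP_B = f(L/D)(ρV²/2) = 1.226e+07 Pa.
ΔP_A/ΔP_B = 7.269e+06/1.226e+07 = 0.593.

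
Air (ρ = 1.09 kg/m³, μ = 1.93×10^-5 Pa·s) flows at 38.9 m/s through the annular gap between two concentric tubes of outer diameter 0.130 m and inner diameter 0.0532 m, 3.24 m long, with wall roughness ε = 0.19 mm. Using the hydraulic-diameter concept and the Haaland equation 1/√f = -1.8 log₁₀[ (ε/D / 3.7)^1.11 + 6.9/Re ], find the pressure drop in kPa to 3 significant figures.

Hydraulic diameter D_h = 4A/P = D_o - D_i = 0.13 - 0.0532 = 0.0768 m.
Re = ρVD_h/μ = 1.09·38.9·0.0768/1.93e-05 = 1.687e+05.
ε/D_h = 0.00019/0.0768 = 0.00247; Haaland gives 1/√f = -1.8 log₁₀[0.000299+4.09e-05] = 6.243, so f = 0.02566.
ΔP = f(L/D_h)(ρV²/2) = 0.02566·3.24/0.0768·824.7 = 892.6 Pa.
ΔP = 0.893 kPa.

ΔP ≈ 0.893 kPa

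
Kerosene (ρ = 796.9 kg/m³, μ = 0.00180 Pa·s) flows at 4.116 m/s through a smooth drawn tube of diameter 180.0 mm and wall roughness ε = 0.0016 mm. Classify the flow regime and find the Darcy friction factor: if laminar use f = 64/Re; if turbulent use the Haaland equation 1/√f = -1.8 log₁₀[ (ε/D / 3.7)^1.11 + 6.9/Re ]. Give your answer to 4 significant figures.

Re = ρVD/μ = 796.9·4.116·0.18/0.0018 = 3.28e+05.
Re > 4000 → turbulent. ε/D = 1.6e-06/0.18 = 8.89e-06; Haaland: 1/√f = -1.8 log₁₀[5.79e-07 + 2.1e-05] = 8.397, so f = 0.01418.

f ≈ 0.01418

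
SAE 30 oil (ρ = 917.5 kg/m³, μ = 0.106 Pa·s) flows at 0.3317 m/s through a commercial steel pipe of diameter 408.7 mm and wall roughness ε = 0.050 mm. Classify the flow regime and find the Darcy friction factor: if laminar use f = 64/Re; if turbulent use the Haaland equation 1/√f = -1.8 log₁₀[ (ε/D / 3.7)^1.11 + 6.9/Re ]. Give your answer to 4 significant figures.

Re = ρVD/μ = 917.5·0.3317·0.4087/0.106 = 1173.
Re < 2300 → laminar, so f = 64/Re = 0.05454 (roughness is irrelevant in laminar flow).

f ≈ 0.05454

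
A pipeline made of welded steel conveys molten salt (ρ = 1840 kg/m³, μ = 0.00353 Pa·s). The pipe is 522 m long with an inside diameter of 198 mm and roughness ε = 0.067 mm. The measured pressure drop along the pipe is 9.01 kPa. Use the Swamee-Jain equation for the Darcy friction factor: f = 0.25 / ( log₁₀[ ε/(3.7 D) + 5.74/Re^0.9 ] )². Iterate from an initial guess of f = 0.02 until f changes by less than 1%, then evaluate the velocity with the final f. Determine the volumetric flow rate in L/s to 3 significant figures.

Q ≈ 12.4 L/s

Rearranging Darcy-Weisbach: V = √(2·ΔP·D/(f·L·ρ)). With ε/D = 6.7e-05/0.198 = 0.000338, iterate starting from f = 0.02:
  f = 0.02 → V = √(2·9010·0.198/(0.02·522·1840)) = 0.431 m/s; Re = ρVD/μ = 4.448e+04; f → 0.02255
  f = 0.02255 → V = 0.4059 m/s; Re = 4.189e+04; f → 0.0228
  f = 0.0228 → V = 0.4036 m/s; Re = 4.165e+04; f → 0.02283
Converged (Δf/f < 1%). With the final f = 0.02283: V = √(2·9010·0.198/(0.02283·522·1840)) = 0.4034 m/s.
Q = V·A = 0.4034·(π/4·0.198²) = 0.01242 m³/s = 12.4 L/s.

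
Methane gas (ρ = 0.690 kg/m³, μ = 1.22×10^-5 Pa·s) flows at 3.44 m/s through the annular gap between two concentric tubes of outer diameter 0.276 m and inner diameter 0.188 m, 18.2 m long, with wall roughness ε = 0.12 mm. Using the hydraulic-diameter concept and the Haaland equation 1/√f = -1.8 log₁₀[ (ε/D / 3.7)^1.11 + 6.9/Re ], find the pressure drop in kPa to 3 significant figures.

Hydraulic diameter D_h = 4A/P = D_o - D_i = 0.276 - 0.188 = 0.088 m.
Re = ρVD_h/μ = 0.69·3.44·0.088/1.22e-05 = 1.712e+04.
ε/D_h = 0.00012/0.088 = 0.00136; Haaland gives 1/√f = -1.8 log₁₀[0.000154+0.000403] = 5.857, so f = 0.02915.
ΔP = f(L/D_h)(ρV²/2) = 0.02915·18.2/0.088·4.083 = 24.62 Pa.
ΔP = 0.0246 kPa.

ΔP ≈ 0.0246 kPa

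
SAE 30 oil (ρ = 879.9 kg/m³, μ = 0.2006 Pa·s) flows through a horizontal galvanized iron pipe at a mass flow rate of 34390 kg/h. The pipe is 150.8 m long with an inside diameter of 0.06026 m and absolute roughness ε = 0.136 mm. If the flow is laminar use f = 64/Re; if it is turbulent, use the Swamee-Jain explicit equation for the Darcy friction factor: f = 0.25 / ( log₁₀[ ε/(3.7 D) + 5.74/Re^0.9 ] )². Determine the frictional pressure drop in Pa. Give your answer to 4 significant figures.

ṁ = 34390 kg/h = 34390/3600 = 9.553 kg/s.
A = πD²/4 = π(0.06026)²/4 = 0.002852 m²; mean velocity V = ṁ/(ρA) = 9.553/(879.9 · 0.002852) = 3.807 m/s.
Reynolds number Re = ρVD/μ = 879.9 · 3.807 · 0.06026 / 0.201 = 1006.
Re < 2300 → laminar flow, so f = 64/Re = 64/1006 = 0.06361 (the turbulent correlation is not needed).
Darcy-Weisbach: ΔP = f(L/D)(ρV²/2) = 0.06361·(150.8/0.06026)·(879.9·3.807²/2) = 0.06361·2502·6375 = 1.015e+06 Pa.

ΔP ≈ 1015000 Pa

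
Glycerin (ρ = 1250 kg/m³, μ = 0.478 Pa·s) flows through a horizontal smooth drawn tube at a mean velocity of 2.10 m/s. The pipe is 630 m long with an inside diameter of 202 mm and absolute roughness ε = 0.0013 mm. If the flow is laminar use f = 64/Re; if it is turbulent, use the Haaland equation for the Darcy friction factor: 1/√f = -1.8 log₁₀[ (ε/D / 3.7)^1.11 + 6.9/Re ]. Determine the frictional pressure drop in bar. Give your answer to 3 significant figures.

ΔP ≈ 4.96 bar

Reynolds number Re = ρVD/μ = 1250 · 2.1 · 0.202 / 0.478 = 1109.
Re < 2300 → laminar flow, so f = 64/Re = 64/1109 = 0.05769 (the turbulent correlation is not needed).
Darcy-Weisbach: ΔP = f(L/D)(ρV²/2) = 0.05769·(630/0.202)·(1250·2.1²/2) = 0.05769·3119·2756 = 4.959e+05 Pa.
ΔP = 4.959e+05 Pa = 4.96 bar.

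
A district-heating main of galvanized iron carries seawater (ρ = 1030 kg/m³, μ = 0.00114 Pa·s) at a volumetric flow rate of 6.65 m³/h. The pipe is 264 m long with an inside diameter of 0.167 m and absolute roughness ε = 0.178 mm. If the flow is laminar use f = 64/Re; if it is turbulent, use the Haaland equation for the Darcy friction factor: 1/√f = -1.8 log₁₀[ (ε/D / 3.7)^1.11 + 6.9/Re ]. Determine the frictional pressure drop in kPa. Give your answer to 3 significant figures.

ΔP ≈ 0.177 kPa

Q = 6.65 m³/h = 6.65/3600 = 0.001847 m³/s.
Cross-sectional area A = πD²/4 = π(0.167)²/4 = 0.0219 m²; mean velocity V = Q/A = 0.001847/0.0219 = 0.08433 m/s.
Reynolds number Re = ρVD/μ = 1030 · 0.08433 · 0.167 / 0.00114 = 1.272e+04.
Re > 4000 → turbulent. Relative roughness ε/D = 0.000178/0.167 = 0.00107. Haaland: 1/√f = -1.8 log₁₀[(0.00107/3.7)^1.11 + 6.9/1.272e+04] = -1.8 log₁₀[0.000118 + 0.000542] = 5.725, so f = 0.03051.
Darcy-Weisbach: ΔP = f(L/D)(ρV²/2) = 0.03051·(264/0.167)·(1030·0.08433²/2) = 0.03051·1581·3.663 = 176.7 Pa.
ΔP = 176.7 Pa = 0.177 kPa.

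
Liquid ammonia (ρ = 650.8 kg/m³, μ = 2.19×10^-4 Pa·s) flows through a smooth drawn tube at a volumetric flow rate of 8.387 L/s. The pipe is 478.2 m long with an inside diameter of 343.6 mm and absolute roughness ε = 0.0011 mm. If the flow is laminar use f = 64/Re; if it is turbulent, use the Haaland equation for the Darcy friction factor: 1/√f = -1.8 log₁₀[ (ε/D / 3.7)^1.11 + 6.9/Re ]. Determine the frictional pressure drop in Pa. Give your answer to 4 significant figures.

ΔP ≈ 67.19 Pa

Q = 8.387 L/s = 8.387/1000 = 0.008387 m³/s.
Cross-sectional area A = πD²/4 = π(0.3436)²/4 = 0.09272 m²; mean velocity V = Q/A = 0.008387/0.09272 = 0.09045 m/s.
Reynolds number Re = ρVD/μ = 650.8 · 0.09045 · 0.3436 / 0.000219 = 9.236e+04.
Re > 4000 → turbulent. Relative roughness ε/D = 1.1e-06/0.3436 = 3.2e-06. Haaland: 1/√f = -1.8 log₁₀[(3.2e-06/3.7)^1.11 + 6.9/9.236e+04] = -1.8 log₁₀[1.86e-07 + 7.47e-05] = 7.426, so f = 0.01813.
Darcy-Weisbach: ΔP = f(L/D)(ρV²/2) = 0.01813·(478.2/0.3436)·(650.8·0.09045²/2) = 0.01813·1392·2.662 = 67.19 Pa.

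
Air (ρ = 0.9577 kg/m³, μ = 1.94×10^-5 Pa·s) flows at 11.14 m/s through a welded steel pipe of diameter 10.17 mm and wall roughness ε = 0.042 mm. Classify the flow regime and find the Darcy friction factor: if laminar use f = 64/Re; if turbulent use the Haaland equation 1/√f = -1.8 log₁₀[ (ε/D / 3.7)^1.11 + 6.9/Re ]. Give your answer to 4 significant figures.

f ≈ 0.04069

Re = ρVD/μ = 0.9577·11.14·0.01017/1.94e-05 = 5593.
Re > 4000 → turbulent. ε/D = 4.2e-05/0.01017 = 0.00413; Haaland: 1/√f = -1.8 log₁₀[0.000528 + 0.00123] = 4.957, so f = 0.04069.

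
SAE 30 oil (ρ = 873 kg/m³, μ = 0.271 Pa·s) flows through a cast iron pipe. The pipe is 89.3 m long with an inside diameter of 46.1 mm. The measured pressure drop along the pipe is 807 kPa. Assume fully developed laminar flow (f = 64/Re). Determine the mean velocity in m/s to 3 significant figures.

V ≈ 2.21 m/s

For laminar flow, f = 64/Re with Re = ρVD/μ, so Darcy-Weisbach reduces to ΔP = 32μLV/D². Solving for V: V = ΔP·D²/(32μL) = 8.07e+05·(0.0461)²/(32·0.271·89.3) = 2.215 m/s.
Check: Re = ρVD/μ = 873·2.215·0.0461/0.271 = 328.9 < 2300, so the laminar assumption holds.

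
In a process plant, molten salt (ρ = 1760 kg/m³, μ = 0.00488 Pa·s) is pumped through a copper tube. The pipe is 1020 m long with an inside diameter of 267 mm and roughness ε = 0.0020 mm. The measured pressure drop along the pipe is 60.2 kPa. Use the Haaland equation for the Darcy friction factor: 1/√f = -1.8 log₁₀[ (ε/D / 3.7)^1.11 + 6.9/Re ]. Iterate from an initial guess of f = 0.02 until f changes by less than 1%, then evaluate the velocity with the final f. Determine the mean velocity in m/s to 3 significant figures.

V ≈ 0.997 m/s

Rearranging Darcy-Weisbach: V = √(2·ΔP·D/(f·L·ρ)). With ε/D = 2e-06/0.267 = 7.49e-06, iterate starting from f = 0.02:
  f = 0.02 → V = √(2·6.02e+04·0.267/(0.02·1020·1760)) = 0.9462 m/s; Re = ρVD/μ = 9.112e+04; f → 0.0182
  f = 0.0182 → V = 0.9919 m/s; Re = 9.552e+04; f → 0.01802
Converged (Δf/f < 1%). With the final f = 0.01802: V = √(2·6.02e+04·0.267/(0.01802·1020·1760)) = 0.9968 m/s.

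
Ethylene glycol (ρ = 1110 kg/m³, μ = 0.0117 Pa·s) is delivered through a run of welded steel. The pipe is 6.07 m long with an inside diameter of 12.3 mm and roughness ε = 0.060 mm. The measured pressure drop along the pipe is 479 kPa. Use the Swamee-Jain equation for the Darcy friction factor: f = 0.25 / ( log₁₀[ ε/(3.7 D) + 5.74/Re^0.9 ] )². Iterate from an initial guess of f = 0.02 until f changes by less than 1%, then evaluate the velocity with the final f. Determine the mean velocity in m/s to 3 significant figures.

Rearranging Darcy-Weisbach: V = √(2·ΔP·D/(f·L·ρ)). With ε/D = 6e-05/0.0123 = 0.00488, iterate starting from f = 0.02:
  f = 0.02 → V = √(2·4.79e+05·0.0123/(0.02·6.07·1110)) = 9.351 m/s; Re = ρVD/μ = 1.091e+04; f → 0.03766
  f = 0.03766 → V = 6.815 m/s; Re = 7952; f → 0.03968
  f = 0.03968 → V = 6.639 m/s; Re = 7747; f → 0.03987
Converged (Δf/f < 1%). With the final f = 0.03987: V = √(2·4.79e+05·0.0123/(0.03987·6.07·1110)) = 6.623 m/s.

V ≈ 6.62 m/s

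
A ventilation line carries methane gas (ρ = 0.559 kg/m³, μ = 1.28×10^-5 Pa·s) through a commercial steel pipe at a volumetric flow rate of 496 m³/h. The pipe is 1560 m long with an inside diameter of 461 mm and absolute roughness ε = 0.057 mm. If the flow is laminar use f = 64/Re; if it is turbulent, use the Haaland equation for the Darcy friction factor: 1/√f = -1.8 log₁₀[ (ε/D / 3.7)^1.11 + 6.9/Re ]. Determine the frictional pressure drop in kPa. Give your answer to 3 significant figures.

Q = 496 m³/h = 496/3600 = 0.1378 m³/s.
Cross-sectional area A = πD²/4 = π(0.461)²/4 = 0.1669 m²; mean velocity V = Q/A = 0.1378/0.1669 = 0.8254 m/s.
Reynolds number Re = ρVD/μ = 0.559 · 0.8254 · 0.461 / 1.28e-05 = 1.662e+04.
Re > 4000 → turbulent. Relative roughness ε/D = 5.7e-05/0.461 = 0.000124. Haaland: 1/√f = -1.8 log₁₀[(0.000124/3.7)^1.11 + 6.9/1.662e+04] = -1.8 log₁₀[1.08e-05 + 0.000415] = 6.067, so f = 0.02717.
Darcy-Weisbach: ΔP = f(L/D)(ρV²/2) = 0.02717·(1560/0.461)·(0.559·0.8254²/2) = 0.02717·3384·0.1904 = 17.51 Pa.
ΔP = 17.51 Pa = 0.0175 kPa.

ΔP ≈ 0.0175 kPa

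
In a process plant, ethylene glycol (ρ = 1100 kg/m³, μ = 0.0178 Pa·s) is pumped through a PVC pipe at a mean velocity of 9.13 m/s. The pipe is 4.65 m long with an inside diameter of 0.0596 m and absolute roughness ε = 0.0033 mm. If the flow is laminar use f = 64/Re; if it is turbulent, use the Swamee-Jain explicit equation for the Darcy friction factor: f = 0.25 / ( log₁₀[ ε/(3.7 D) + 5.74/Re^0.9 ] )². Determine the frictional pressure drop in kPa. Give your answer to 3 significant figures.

ΔP ≈ 82.0 kPa

Reynolds number Re = ρVD/μ = 1100 · 9.13 · 0.0596 / 0.0178 = 3.363e+04.
Re > 4000 → turbulent. Relative roughness ε/D = 3.3e-06/0.0596 = 5.54e-05. Swamee-Jain: f = 0.25/(log₁₀[5.54e-05/3.7 + 5.74/3.363e+04^0.9])² = 0.25/(log₁₀[1.5e-05 + 0.000484])² = 0.25/(-3.302)² = 0.02293.
Darcy-Weisbach: ΔP = f(L/D)(ρV²/2) = 0.02293·(4.65/0.0596)·(1100·9.13²/2) = 0.02293·78.02·4.585e+04 = 8.202e+04 Pa.
ΔP = 8.202e+04 Pa = 82.0 kPa.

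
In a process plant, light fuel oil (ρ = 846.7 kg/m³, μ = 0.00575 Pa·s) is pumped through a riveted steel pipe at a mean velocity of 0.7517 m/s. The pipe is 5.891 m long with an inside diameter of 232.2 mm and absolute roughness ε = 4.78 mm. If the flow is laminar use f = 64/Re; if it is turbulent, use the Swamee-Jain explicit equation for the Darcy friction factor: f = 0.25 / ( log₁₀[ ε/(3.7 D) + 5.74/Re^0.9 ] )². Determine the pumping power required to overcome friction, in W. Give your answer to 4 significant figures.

P ≈ 9.897 W

Reynolds number Re = ρVD/μ = 846.7 · 0.7517 · 0.2322 / 0.00575 = 2.57e+04.
Re > 4000 → turbulent. Relative roughness ε/D = 0.00478/0.2322 = 0.0206. Swamee-Jain: f = 0.25/(log₁₀[0.0206/3.7 + 5.74/2.57e+04^0.9])² = 0.25/(log₁₀[0.00556 + 0.000617])² = 0.25/(-2.209)² = 0.05123.
Darcy-Weisbach: ΔP = f(L/D)(ρV²/2) = 0.05123·(5.891/0.2322)·(846.7·0.7517²/2) = 0.05123·25.37·239.2 = 310.9 Pa.
Q = V·A = 0.7517·0.04235 = 0.03183 m³/s.
Pumping power P = QΔP = 0.03183·310.9 = 9.8975 W = 9.897 W.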